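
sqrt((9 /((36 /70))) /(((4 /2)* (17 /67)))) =sqrt(39865) /34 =5.87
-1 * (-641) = 641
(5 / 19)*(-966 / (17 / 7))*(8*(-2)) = 1674.80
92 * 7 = 644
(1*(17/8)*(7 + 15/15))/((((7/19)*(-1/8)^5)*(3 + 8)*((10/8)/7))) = -42336256/55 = -769750.11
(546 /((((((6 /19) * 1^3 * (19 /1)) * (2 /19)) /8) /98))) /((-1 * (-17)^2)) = -677768 /289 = -2345.22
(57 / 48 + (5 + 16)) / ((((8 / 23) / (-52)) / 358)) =-18999955 / 16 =-1187497.19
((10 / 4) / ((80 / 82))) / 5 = 41 / 80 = 0.51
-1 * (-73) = 73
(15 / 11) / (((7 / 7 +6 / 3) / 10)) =4.55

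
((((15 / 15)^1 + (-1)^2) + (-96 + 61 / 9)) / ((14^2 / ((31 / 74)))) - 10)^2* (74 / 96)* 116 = 51274574997725 / 5526372096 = 9278.16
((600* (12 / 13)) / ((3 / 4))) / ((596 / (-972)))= -2332800 / 1937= -1204.34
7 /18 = 0.39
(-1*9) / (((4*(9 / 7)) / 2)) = -7 / 2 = -3.50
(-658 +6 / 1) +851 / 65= -41529 / 65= -638.91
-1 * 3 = -3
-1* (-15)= 15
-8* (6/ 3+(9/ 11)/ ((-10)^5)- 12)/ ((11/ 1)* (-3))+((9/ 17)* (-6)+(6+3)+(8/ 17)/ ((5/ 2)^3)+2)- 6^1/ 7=2468848829/ 539962500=4.57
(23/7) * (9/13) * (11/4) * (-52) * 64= -145728/7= -20818.29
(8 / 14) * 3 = 12 / 7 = 1.71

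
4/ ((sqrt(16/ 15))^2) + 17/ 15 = 293/ 60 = 4.88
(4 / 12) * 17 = 17 / 3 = 5.67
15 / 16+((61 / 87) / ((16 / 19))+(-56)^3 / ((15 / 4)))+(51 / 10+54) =-8137991 / 174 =-46770.06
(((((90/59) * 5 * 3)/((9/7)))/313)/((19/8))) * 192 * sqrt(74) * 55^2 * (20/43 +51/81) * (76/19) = 2755934720000 * sqrt(74)/45262617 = 523775.43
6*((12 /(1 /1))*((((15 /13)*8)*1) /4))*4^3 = 138240 /13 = 10633.85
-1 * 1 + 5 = 4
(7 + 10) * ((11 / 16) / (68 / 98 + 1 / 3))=27489 / 2416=11.38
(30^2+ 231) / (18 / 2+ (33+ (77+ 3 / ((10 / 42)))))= 5655 / 658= 8.59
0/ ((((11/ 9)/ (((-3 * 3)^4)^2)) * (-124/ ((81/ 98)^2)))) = 0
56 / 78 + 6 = 262 / 39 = 6.72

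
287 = 287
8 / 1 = 8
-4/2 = -2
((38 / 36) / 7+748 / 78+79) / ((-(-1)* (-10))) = -145357 / 16380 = -8.87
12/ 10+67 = 341/ 5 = 68.20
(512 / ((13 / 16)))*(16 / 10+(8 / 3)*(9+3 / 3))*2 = 6946816 / 195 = 35624.70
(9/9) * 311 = 311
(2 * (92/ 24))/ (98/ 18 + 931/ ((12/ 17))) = 276/ 47677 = 0.01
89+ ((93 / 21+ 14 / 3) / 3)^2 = 389722 / 3969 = 98.19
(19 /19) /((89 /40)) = 40 /89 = 0.45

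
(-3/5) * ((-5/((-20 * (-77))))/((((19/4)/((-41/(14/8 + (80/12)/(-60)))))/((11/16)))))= -1107/156940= -0.01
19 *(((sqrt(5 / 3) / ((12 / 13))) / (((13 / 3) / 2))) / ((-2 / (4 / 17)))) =-19 *sqrt(15) / 51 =-1.44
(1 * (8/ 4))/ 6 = 1/ 3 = 0.33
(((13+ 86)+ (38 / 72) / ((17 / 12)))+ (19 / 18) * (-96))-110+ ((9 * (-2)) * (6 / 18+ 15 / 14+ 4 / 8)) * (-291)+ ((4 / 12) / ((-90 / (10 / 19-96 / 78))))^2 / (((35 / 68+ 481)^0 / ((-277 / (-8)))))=1160275168603883 / 117613150200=9865.18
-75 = -75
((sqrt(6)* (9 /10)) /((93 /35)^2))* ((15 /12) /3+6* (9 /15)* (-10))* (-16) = 177.77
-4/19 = -0.21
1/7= 0.14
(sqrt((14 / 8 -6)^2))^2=18.06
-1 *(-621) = 621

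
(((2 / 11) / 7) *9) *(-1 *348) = -6264 / 77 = -81.35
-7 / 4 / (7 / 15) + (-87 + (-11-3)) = -419 / 4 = -104.75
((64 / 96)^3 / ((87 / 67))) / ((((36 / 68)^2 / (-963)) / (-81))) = 16574728 / 261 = 63504.70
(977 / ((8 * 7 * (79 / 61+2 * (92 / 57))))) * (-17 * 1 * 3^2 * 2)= -519745437 / 440356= -1180.28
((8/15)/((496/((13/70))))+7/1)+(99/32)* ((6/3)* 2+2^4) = 8967551/130200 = 68.88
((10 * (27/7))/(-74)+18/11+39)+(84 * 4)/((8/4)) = 592920/2849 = 208.12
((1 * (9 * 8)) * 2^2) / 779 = 288 / 779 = 0.37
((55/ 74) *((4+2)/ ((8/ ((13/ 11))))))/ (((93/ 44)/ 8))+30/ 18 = 14315/ 3441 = 4.16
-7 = -7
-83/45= -1.84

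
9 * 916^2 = 7551504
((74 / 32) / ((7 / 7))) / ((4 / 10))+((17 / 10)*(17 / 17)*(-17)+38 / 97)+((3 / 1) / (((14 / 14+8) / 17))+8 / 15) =-256499 / 15520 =-16.53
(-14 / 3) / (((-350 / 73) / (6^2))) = 876 / 25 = 35.04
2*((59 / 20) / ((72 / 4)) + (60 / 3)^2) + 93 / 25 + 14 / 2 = 729943 / 900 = 811.05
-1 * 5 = -5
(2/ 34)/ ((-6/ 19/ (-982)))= 9329/ 51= 182.92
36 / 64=9 / 16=0.56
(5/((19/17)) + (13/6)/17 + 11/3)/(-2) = -5341/1292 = -4.13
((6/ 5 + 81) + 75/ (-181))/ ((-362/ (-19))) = 703152/ 163805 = 4.29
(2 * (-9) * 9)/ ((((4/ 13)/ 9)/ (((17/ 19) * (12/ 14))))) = -483327/ 133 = -3634.04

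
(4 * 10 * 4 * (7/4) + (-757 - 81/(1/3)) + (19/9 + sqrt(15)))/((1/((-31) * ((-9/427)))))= -28613/61 + 279 * sqrt(15)/427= -466.53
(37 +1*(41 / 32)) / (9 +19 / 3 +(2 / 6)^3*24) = 11025 / 4672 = 2.36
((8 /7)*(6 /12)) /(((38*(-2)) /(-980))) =140 /19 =7.37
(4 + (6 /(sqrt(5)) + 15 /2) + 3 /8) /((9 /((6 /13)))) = 4*sqrt(5) /65 + 95 /156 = 0.75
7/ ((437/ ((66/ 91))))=66/ 5681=0.01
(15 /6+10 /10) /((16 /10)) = 35 /16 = 2.19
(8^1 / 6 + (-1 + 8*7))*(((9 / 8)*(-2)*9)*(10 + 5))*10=-342225 / 2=-171112.50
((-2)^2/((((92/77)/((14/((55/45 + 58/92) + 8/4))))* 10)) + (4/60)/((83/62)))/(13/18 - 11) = -1371648/11132375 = -0.12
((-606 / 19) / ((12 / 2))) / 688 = -101 / 13072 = -0.01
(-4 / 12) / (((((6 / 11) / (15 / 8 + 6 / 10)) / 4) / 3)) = -363 / 20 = -18.15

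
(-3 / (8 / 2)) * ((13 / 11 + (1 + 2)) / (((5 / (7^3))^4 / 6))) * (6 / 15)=-166699429.85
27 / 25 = 1.08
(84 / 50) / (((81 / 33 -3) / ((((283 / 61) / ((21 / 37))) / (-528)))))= 10471 / 219600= 0.05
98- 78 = 20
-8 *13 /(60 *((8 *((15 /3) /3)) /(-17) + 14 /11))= -2431 /685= -3.55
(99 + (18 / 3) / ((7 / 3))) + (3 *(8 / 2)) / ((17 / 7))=12675 / 119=106.51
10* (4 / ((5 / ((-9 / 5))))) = -72 / 5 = -14.40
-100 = -100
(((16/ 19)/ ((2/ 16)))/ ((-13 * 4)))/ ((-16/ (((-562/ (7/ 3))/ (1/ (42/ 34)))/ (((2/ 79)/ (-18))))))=7192476/ 4199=1712.90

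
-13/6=-2.17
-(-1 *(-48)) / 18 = -8 / 3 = -2.67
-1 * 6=-6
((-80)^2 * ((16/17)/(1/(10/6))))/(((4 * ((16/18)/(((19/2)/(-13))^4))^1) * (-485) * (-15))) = 5212840/47097089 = 0.11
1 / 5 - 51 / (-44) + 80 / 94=22853 / 10340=2.21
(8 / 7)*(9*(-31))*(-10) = 3188.57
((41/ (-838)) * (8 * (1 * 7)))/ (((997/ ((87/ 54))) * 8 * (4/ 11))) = -91553/ 60154992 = -0.00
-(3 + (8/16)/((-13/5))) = -73/26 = -2.81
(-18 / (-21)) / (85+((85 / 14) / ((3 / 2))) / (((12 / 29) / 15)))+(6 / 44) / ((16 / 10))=304647 / 3425840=0.09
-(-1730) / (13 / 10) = 17300 / 13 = 1330.77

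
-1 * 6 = -6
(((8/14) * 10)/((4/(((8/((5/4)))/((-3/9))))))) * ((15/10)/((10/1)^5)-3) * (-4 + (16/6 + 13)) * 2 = 1199994/625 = 1919.99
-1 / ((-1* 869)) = 1 / 869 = 0.00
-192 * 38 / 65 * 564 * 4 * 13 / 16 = -1028736 / 5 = -205747.20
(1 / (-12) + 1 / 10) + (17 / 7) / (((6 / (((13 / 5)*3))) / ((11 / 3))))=1623 / 140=11.59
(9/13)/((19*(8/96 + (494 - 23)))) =108/1396291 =0.00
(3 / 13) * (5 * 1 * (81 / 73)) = 1215 / 949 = 1.28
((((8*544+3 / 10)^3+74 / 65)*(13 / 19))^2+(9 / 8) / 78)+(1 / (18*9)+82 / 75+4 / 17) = 20562548356414055890564413034005241 / 6462261000000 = 3181943340947395329678.64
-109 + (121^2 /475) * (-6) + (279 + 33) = 8579 /475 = 18.06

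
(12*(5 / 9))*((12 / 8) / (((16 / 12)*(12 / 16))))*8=80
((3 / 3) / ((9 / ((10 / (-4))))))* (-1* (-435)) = -725 / 6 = -120.83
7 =7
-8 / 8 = -1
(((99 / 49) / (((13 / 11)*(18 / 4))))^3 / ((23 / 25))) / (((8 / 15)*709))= 0.00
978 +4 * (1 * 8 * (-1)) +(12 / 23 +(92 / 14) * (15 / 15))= 153448 / 161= 953.09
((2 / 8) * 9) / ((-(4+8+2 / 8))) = -9 / 49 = -0.18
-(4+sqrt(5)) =-4 - sqrt(5) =-6.24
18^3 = 5832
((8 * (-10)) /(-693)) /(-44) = -20 /7623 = -0.00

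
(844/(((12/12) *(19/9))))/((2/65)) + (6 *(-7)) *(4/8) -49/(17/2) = 4188145/323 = 12966.39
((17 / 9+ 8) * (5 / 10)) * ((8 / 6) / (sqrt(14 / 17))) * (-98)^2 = 69770.02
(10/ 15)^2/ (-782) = -2/ 3519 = -0.00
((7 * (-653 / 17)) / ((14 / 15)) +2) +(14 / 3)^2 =-80879 / 306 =-264.31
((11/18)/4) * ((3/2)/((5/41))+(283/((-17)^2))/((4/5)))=859859/416160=2.07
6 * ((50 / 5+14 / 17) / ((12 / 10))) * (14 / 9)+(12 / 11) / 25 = 3543836 / 42075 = 84.23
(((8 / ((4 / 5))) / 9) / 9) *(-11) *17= -1870 / 81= -23.09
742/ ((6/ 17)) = 6307/ 3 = 2102.33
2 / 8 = 1 / 4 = 0.25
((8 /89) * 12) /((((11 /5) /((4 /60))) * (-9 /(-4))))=128 /8811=0.01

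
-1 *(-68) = 68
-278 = -278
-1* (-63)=63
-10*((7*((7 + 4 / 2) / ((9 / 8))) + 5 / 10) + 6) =-625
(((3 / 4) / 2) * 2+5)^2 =529 / 16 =33.06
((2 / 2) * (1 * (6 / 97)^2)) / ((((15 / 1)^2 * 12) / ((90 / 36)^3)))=0.00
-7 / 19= -0.37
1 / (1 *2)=0.50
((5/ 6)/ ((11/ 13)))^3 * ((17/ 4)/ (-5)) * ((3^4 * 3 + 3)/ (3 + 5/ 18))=-38282725/ 628232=-60.94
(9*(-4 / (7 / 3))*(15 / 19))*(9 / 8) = -3645 / 266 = -13.70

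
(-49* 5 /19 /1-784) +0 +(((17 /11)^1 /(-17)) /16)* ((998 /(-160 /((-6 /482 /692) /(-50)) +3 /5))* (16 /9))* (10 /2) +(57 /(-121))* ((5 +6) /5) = -16687299687436124 /20913208771785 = -797.93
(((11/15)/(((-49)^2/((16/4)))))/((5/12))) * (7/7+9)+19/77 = 36457/132055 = 0.28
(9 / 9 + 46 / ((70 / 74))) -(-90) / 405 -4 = 14443 / 315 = 45.85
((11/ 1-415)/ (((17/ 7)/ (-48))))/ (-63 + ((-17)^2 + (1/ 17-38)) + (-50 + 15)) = 67872/ 1301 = 52.17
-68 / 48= -17 / 12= -1.42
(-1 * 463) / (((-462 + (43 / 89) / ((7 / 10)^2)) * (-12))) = -2019143 / 24125784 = -0.08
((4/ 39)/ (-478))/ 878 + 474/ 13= 149197661/ 4091919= 36.46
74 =74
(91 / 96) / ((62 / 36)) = 273 / 496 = 0.55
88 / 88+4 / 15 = 19 / 15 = 1.27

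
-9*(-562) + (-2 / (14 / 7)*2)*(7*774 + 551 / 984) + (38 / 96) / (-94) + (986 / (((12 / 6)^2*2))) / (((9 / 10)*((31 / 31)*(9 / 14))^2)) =-244893118153 / 44953056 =-5447.75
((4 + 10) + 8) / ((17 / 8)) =176 / 17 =10.35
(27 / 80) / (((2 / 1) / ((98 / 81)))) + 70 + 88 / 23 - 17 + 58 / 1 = 634967 / 5520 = 115.03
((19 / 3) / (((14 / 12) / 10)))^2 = 144400 / 49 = 2946.94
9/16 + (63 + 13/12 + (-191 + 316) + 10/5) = 9199/48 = 191.65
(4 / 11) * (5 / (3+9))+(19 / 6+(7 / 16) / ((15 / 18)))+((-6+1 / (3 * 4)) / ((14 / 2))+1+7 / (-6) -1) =1.83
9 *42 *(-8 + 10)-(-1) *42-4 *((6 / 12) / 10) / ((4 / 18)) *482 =1821 / 5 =364.20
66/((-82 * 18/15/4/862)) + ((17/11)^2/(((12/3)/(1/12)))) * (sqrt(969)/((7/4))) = -94820/41 + 289 * sqrt(969)/10164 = -2311.80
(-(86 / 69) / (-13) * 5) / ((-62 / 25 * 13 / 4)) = -21500 / 361491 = -0.06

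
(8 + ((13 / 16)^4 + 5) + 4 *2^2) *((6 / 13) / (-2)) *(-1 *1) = 5787315 / 851968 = 6.79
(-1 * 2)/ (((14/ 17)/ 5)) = -85/ 7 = -12.14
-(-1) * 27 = 27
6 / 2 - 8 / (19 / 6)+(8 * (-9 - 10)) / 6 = -1417 / 57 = -24.86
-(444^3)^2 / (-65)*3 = 22983654016954368 / 65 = 353594677183913.35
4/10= 2/5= 0.40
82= 82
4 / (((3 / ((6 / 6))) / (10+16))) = 104 / 3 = 34.67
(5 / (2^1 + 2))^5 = 3125 / 1024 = 3.05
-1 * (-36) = 36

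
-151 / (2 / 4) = -302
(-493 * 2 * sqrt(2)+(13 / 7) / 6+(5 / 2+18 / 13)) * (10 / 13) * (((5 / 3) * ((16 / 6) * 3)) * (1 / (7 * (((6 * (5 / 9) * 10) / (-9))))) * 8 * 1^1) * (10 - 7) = -329760 / 8281+851904 * sqrt(2) / 91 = 13199.46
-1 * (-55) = 55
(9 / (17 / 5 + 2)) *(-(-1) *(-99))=-165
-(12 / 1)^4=-20736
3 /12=1 /4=0.25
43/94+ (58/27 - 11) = -21305/2538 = -8.39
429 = 429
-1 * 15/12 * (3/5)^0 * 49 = -245/4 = -61.25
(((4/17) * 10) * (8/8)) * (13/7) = 520/119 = 4.37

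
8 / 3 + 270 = 818 / 3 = 272.67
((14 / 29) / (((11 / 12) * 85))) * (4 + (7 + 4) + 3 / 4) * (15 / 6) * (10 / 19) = 13230 / 103037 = 0.13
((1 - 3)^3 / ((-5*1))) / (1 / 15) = 24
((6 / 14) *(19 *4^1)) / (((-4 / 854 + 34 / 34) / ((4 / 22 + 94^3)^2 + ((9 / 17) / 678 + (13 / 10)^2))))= 55755117782530964050083 / 2469685625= 22575795566098.00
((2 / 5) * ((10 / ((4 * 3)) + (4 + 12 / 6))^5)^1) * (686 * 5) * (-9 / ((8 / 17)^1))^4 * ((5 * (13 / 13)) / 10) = 1367391647305.61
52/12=13/3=4.33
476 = 476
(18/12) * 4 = 6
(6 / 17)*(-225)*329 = -444150 / 17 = -26126.47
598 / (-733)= -598 / 733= -0.82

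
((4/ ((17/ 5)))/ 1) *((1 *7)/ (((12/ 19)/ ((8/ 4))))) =26.08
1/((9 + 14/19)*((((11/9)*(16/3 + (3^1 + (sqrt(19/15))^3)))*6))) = 320625/185198024 -3249*sqrt(285)/185198024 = 0.00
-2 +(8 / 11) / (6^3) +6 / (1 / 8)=13663 / 297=46.00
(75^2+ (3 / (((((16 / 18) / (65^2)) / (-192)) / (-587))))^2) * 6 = 15496402609499793750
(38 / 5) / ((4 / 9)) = 171 / 10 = 17.10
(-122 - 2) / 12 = -31 / 3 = -10.33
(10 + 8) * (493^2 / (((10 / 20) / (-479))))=-4191136956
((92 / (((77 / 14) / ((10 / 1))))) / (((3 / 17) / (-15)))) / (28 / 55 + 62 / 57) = -22287000 / 2503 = -8904.12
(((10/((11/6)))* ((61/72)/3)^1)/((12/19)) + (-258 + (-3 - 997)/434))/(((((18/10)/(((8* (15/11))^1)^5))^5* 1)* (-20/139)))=2159725431965219363593440460800000000000000000000000000000/258624430868680444513848809137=8350817533792254182192852000.00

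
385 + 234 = 619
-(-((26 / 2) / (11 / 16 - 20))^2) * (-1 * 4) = -173056 / 95481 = -1.81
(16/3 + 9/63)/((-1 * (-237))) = 115/4977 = 0.02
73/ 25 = 2.92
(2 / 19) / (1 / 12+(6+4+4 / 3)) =24 / 2603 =0.01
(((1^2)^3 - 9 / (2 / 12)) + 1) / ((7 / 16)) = -832 / 7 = -118.86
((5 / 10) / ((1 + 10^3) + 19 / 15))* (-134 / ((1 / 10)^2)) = -50250 / 7517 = -6.68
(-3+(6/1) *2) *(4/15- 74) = -3318/5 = -663.60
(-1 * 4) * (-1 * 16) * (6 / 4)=96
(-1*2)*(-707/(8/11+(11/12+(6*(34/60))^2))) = 4666200/43573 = 107.09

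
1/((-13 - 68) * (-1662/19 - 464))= 19/848718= 0.00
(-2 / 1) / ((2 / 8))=-8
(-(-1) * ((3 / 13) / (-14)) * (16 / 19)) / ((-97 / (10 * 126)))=4320 / 23959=0.18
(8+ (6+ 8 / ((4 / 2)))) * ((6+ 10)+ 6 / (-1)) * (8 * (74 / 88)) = 13320 / 11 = 1210.91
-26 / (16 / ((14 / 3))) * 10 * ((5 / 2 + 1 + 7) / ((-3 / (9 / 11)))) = 9555 / 44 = 217.16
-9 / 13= -0.69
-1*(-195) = 195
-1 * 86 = -86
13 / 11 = 1.18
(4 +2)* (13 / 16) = 39 / 8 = 4.88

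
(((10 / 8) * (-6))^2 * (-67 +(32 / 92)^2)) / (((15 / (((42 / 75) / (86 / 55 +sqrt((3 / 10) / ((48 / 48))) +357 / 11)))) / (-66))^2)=-12797790961946044824 / 647926318807077025 +75221387277032304 * sqrt(30) / 647926318807077025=-19.12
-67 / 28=-2.39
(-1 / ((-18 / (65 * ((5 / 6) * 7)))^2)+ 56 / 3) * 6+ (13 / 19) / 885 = -27789004261 / 10896120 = -2550.36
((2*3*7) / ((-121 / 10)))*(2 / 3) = -280 / 121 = -2.31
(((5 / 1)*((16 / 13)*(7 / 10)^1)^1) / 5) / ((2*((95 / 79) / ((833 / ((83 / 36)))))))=66333456 / 512525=129.42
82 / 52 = 41 / 26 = 1.58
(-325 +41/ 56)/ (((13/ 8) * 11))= -18159/ 1001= -18.14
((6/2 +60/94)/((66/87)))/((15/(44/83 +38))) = 2643147/214555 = 12.32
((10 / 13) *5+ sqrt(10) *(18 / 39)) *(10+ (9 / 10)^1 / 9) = 303 *sqrt(10) / 65+ 505 / 13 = 53.59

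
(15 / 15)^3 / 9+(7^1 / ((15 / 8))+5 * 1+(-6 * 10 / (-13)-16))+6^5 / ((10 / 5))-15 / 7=15902183 / 4095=3883.32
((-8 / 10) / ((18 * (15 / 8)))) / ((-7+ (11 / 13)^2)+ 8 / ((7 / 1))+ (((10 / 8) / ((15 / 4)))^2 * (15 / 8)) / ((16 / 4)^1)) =605696 / 130040325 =0.00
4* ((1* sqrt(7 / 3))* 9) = 12* sqrt(21) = 54.99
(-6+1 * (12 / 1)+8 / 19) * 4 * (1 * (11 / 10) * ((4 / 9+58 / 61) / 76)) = 8426 / 16245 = 0.52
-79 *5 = -395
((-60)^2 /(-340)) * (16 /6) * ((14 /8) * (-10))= 8400 /17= 494.12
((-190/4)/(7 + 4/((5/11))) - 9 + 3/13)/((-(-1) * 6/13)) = -25.51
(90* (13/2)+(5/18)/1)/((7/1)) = 1505/18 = 83.61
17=17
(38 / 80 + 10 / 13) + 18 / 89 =66943 / 46280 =1.45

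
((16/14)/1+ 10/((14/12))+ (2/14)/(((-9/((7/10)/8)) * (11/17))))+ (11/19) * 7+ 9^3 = 782398699/1053360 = 742.76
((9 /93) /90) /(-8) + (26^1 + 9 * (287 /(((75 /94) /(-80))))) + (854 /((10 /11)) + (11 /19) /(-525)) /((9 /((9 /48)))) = -3843442564211 /14842800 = -258943.23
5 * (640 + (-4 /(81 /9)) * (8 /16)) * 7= 201530 /9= 22392.22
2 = 2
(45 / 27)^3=125 / 27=4.63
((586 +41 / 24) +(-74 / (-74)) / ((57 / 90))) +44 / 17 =4588219 / 7752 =591.88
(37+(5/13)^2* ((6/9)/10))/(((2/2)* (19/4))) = 75056/9633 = 7.79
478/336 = 239/168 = 1.42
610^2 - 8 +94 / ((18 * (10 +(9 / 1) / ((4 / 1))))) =372092.43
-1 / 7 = -0.14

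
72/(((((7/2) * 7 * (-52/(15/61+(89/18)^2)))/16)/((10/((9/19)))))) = -1483644640/3147417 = -471.38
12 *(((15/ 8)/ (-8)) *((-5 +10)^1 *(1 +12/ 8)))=-1125/ 32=-35.16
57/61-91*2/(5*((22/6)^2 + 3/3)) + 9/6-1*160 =-488261/3050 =-160.09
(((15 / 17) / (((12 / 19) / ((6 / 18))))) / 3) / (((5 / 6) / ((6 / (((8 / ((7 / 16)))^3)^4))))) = 262984456819 / 328827822935179135520079872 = 0.00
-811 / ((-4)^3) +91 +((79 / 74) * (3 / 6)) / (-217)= 53271151 / 513856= 103.67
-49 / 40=-1.22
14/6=2.33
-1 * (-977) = 977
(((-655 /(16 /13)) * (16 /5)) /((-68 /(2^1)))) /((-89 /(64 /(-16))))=3406 /1513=2.25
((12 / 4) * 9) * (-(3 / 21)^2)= -27 / 49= -0.55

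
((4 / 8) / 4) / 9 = 1 / 72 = 0.01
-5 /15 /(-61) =1 /183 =0.01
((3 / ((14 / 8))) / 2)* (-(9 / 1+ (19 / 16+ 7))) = -825 / 56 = -14.73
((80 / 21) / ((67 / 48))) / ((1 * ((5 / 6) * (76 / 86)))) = 33024 / 8911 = 3.71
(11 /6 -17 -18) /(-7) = 4.74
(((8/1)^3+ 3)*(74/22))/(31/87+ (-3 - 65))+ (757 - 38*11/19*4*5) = 3772642/12947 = 291.39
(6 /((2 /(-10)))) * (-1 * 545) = 16350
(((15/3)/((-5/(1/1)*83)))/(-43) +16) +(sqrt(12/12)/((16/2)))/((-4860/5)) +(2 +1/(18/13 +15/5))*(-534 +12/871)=-539080164892853/459276850656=-1173.76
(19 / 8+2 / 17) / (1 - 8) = -339 / 952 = -0.36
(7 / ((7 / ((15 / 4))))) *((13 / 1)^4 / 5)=85683 / 4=21420.75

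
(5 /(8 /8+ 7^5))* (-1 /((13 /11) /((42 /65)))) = -21 /129116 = -0.00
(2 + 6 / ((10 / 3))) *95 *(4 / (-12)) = -361 / 3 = -120.33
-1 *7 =-7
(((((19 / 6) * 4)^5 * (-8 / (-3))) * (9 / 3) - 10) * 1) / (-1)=-633878914 / 243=-2608555.20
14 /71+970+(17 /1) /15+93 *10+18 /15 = 1902.53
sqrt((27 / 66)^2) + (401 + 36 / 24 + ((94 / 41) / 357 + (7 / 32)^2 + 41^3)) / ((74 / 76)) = 217160899672109 / 3050116608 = 71197.57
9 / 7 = 1.29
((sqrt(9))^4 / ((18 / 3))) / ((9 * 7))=3 / 14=0.21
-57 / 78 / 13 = -19 / 338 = -0.06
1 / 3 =0.33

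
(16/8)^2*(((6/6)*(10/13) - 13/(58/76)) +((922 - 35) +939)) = 2729080/377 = 7238.94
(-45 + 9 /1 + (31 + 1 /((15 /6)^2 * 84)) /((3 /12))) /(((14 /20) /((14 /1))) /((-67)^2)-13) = -829639024 /122549595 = -6.77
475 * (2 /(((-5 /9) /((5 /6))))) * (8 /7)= -11400 /7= -1628.57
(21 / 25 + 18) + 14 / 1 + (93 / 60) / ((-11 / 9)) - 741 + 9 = -770471 / 1100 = -700.43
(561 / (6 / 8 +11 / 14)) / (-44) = -357 / 43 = -8.30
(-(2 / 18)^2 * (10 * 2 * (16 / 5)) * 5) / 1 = -320 / 81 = -3.95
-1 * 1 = -1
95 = 95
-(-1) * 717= 717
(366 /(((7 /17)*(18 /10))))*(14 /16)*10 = 25925 /6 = 4320.83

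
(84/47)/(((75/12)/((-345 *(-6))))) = 139104/235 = 591.93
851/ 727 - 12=-7873/ 727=-10.83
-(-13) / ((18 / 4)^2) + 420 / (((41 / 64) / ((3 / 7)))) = 935252 / 3321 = 281.62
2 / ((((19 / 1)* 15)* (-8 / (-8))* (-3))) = -2 / 855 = -0.00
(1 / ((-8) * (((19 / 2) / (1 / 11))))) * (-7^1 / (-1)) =-7 / 836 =-0.01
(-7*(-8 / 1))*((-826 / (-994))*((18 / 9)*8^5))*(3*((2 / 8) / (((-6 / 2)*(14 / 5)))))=-19333120 / 71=-272297.46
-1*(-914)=914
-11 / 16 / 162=-11 / 2592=-0.00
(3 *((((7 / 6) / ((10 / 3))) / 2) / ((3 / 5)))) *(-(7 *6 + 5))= -329 / 8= -41.12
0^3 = 0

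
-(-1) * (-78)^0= 1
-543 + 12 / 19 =-10305 / 19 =-542.37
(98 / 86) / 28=7 / 172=0.04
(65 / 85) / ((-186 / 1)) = -13 / 3162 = -0.00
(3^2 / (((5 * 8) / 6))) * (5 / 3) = 9 / 4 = 2.25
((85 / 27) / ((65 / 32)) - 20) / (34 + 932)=-3238 / 169533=-0.02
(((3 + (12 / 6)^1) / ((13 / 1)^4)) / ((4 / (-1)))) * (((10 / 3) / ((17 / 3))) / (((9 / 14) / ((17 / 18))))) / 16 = -175 / 74030112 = -0.00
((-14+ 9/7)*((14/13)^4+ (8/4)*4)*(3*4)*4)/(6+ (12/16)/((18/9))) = -3040570368/3398759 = -894.61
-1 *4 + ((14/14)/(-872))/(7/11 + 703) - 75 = -533193131/6749280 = -79.00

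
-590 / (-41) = 590 / 41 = 14.39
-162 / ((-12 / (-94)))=-1269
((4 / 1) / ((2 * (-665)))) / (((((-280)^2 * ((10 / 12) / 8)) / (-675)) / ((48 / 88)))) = 243 / 1792175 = 0.00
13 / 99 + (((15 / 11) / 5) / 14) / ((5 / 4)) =509 / 3465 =0.15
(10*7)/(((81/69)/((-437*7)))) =-4924990/27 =-182407.04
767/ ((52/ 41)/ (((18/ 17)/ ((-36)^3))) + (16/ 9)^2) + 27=5008303737/ 185587072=26.99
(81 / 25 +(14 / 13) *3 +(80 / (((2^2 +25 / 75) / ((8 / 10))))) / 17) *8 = 324408 / 5525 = 58.72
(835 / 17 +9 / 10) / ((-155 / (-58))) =18.72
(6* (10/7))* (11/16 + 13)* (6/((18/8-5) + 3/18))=-59130/217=-272.49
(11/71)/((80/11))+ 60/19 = 343099/107920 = 3.18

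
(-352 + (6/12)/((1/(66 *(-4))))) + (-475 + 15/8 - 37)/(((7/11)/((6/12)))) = -14157/16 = -884.81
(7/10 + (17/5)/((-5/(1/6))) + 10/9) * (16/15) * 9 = 6112/375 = 16.30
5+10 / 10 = 6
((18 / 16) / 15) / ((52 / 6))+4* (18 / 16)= 4689 / 1040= 4.51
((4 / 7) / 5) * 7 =4 / 5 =0.80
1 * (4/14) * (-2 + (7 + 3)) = 16/7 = 2.29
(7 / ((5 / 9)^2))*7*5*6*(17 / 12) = 67473 / 10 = 6747.30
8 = 8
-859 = -859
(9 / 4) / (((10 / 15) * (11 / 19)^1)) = 513 / 88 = 5.83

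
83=83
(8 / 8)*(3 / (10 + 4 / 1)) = 3 / 14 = 0.21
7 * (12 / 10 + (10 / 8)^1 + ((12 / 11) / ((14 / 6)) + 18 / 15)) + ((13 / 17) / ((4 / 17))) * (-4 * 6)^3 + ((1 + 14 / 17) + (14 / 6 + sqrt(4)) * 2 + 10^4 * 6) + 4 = 169593811 / 11220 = 15115.31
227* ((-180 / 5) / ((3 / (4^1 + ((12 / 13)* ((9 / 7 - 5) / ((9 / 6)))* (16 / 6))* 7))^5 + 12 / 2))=-57213306753024 / 42006813469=-1362.00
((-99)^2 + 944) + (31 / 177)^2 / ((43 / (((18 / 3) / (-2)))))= 4825030544 / 449049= 10745.00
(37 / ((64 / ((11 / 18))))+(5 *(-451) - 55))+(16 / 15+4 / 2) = -2306.58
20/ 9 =2.22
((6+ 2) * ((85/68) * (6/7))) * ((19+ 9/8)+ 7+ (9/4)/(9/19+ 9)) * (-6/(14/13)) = -256113/196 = -1306.70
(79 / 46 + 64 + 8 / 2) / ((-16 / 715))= -3115.50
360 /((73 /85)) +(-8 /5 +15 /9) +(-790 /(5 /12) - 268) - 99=-2018912 /1095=-1843.76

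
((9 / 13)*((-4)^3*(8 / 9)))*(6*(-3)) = 9216 / 13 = 708.92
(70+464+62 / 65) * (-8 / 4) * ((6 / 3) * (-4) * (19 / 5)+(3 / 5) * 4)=29957.42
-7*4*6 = -168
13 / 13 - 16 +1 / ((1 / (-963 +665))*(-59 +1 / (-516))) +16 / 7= -1633229 / 213115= -7.66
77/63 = 11/9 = 1.22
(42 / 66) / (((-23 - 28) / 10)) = -70 / 561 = -0.12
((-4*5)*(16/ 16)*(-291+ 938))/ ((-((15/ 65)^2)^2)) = 4562707.90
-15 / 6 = -5 / 2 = -2.50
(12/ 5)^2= 5.76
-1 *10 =-10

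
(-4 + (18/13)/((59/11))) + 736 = 561642/767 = 732.26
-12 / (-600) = 1 / 50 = 0.02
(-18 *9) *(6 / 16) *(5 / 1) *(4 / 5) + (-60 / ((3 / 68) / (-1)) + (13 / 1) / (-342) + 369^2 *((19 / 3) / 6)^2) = 104533813 / 684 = 152827.21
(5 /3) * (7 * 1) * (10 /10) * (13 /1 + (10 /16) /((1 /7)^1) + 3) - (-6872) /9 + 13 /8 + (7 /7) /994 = 8971853 /8946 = 1002.89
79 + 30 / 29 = 2321 / 29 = 80.03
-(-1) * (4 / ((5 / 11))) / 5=44 / 25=1.76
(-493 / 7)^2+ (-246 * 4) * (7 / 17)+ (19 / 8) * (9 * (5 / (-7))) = 30252823 / 6664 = 4539.74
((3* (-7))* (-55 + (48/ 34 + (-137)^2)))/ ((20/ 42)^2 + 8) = -1473249141/ 30838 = -47773.82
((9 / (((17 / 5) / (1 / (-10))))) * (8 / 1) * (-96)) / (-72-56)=-27 / 17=-1.59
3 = 3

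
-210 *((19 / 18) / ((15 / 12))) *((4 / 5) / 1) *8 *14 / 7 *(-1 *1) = 2269.87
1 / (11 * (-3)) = -0.03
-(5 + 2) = -7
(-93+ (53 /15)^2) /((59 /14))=-253624 /13275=-19.11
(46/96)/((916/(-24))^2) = 0.00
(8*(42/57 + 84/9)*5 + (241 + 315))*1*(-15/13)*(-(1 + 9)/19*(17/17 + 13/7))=4204000/2527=1663.63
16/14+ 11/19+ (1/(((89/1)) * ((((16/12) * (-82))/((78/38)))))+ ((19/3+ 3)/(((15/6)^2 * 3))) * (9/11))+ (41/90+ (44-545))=-4789413152197/9609276600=-498.42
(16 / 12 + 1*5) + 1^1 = 22 / 3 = 7.33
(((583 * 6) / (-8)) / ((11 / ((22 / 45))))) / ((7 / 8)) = -2332 / 105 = -22.21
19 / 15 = 1.27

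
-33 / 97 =-0.34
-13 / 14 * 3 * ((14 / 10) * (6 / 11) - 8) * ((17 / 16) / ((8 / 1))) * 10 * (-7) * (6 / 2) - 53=-433123 / 704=-615.23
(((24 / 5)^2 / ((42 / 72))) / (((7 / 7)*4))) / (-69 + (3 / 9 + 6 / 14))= -5184 / 35825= -0.14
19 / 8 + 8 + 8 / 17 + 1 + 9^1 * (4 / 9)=2155 / 136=15.85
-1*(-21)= 21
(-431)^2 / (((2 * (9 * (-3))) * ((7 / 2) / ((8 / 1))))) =-1486088 / 189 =-7862.90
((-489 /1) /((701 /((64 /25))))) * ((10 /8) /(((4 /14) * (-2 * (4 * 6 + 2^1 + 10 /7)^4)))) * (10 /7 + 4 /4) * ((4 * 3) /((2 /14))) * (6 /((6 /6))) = 46572197 /5512888320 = 0.01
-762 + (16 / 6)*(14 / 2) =-2230 / 3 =-743.33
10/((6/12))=20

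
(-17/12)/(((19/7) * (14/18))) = -51/76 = -0.67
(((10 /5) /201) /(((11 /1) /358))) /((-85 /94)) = -67304 /187935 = -0.36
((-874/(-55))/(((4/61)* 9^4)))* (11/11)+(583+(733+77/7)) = 1327.04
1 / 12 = 0.08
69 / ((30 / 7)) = 161 / 10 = 16.10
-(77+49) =-126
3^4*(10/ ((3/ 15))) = 4050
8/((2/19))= 76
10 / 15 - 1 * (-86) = 260 / 3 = 86.67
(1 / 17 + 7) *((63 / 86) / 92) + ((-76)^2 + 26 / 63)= 6118545617 / 1059219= 5776.47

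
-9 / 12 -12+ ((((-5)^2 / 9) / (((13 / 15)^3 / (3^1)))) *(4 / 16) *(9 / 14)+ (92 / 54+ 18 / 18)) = -26538055 / 3321864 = -7.99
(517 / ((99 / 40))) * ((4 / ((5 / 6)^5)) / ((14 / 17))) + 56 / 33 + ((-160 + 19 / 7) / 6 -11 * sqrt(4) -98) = 687265441 / 288750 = 2380.14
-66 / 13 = -5.08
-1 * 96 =-96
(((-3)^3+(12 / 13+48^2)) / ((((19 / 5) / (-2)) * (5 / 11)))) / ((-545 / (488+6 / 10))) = 1591580298 / 673075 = 2364.64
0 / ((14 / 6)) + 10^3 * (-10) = -10000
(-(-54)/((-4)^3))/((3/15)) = -135/32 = -4.22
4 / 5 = 0.80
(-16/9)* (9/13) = -1.23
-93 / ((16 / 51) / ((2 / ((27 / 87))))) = -1910.38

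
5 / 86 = 0.06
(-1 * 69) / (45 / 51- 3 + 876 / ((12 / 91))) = -1173 / 112895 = -0.01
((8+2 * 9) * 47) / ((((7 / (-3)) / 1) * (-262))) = 1833 / 917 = 2.00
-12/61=-0.20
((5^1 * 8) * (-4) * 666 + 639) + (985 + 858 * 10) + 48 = -96308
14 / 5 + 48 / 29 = 646 / 145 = 4.46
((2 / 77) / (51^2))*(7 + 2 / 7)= 2 / 27489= 0.00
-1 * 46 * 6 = -276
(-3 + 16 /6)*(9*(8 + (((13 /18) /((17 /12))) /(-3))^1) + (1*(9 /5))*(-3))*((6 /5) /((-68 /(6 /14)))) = 16593 /101150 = 0.16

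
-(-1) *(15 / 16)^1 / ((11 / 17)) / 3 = 85 / 176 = 0.48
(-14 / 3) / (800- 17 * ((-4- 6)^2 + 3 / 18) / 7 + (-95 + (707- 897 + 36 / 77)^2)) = -166012 / 1294334887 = -0.00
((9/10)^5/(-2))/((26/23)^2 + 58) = -31236921/6271600000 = -0.00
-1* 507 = -507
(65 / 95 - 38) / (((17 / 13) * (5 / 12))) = -110604 / 1615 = -68.49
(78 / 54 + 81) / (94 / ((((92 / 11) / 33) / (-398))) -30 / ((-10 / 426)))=-17066 / 30291705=-0.00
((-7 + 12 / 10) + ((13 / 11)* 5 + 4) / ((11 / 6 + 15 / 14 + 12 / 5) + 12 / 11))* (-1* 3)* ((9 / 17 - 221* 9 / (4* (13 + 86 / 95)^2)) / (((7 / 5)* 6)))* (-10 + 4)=57070542916953 / 3067967052346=18.60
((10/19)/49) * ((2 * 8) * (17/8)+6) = 400/931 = 0.43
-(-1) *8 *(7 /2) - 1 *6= 22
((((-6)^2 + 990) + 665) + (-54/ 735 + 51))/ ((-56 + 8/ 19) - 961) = -8108668/ 4732175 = -1.71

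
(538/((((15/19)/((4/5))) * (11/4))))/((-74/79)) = -6460304/30525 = -211.64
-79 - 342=-421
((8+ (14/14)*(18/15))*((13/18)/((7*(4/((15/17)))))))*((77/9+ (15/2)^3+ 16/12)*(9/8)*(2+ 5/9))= 259.91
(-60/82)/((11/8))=-240/451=-0.53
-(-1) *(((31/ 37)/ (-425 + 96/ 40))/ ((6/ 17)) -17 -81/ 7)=-93835645/ 3283602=-28.58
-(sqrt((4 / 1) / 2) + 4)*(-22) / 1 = 22*sqrt(2) + 88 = 119.11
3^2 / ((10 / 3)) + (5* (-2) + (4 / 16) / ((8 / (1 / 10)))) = -467 / 64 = -7.30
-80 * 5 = -400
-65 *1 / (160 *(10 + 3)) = -1 / 32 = -0.03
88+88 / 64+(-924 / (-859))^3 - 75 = 79202686777 / 5070718232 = 15.62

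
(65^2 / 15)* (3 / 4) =845 / 4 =211.25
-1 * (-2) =2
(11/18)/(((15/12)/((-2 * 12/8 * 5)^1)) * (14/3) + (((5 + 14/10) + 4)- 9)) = 55/91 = 0.60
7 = 7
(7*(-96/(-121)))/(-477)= -224/19239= -0.01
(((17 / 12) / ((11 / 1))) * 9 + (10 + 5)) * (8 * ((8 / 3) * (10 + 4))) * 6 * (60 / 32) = 597240 / 11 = 54294.55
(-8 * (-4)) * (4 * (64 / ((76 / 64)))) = 131072 / 19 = 6898.53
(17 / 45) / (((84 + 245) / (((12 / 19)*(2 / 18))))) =68 / 843885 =0.00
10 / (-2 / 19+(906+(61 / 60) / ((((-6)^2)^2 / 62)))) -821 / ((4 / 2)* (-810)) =561412063469 / 1084166352180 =0.52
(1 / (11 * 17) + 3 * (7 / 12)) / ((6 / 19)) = 24947 / 4488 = 5.56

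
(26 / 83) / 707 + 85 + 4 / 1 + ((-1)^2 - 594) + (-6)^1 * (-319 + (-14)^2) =13731380 / 58681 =234.00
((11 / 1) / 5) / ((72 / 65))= 143 / 72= 1.99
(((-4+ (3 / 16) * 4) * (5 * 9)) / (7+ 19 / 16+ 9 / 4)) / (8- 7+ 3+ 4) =-585 / 334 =-1.75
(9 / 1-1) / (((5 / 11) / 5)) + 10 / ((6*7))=1853 / 21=88.24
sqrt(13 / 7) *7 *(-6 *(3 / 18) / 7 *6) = -6 *sqrt(91) / 7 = -8.18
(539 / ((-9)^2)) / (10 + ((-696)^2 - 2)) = 539 / 39238344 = 0.00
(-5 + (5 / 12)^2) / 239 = -0.02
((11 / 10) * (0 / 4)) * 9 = 0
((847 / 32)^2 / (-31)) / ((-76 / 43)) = 30848587 / 2412544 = 12.79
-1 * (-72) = 72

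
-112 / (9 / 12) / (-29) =448 / 87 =5.15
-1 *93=-93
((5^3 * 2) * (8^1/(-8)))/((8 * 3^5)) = -125/972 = -0.13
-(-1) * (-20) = -20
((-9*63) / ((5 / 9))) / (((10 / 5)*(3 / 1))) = -1701 / 10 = -170.10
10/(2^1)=5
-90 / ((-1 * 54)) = 5 / 3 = 1.67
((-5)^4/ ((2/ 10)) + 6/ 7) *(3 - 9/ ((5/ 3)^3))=2888292/ 875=3300.91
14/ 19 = 0.74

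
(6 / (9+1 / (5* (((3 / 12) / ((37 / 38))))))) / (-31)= -0.02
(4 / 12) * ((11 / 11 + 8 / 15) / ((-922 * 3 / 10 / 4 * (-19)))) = 92 / 236493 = 0.00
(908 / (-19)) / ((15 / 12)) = -3632 / 95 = -38.23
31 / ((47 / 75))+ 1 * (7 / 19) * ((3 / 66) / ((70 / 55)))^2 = 4947647 / 100016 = 49.47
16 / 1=16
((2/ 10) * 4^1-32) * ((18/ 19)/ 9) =-312/ 95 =-3.28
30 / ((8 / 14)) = 105 / 2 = 52.50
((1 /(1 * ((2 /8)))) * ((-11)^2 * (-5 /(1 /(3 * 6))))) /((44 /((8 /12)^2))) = -440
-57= -57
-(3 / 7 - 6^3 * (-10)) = -15123 / 7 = -2160.43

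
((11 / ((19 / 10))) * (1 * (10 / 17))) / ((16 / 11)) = 3025 / 1292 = 2.34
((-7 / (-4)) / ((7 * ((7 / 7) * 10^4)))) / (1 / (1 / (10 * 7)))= 1 / 2800000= 0.00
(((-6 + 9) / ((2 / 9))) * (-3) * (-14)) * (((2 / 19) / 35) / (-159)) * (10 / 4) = -27 / 1007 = -0.03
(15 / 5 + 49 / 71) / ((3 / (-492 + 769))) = 72574 / 213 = 340.72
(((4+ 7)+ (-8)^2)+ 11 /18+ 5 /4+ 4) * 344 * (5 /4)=625865 /18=34770.28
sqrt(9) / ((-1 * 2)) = -3 / 2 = -1.50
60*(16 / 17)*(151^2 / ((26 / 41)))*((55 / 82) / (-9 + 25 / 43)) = -6470923800 / 40001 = -161769.05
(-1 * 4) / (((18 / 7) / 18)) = -28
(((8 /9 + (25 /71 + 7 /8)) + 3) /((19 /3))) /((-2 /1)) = -26153 /64752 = -0.40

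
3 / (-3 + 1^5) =-3 / 2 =-1.50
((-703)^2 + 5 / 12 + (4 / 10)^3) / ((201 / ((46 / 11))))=17050227083 / 1658250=10282.06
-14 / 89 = -0.16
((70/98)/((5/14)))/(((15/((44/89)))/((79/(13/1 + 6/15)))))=6952/17889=0.39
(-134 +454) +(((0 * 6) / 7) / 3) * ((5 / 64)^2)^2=320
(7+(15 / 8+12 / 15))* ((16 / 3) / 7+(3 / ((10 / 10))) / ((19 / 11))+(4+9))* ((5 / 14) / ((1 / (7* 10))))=498585 / 133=3748.76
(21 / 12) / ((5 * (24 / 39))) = 91 / 160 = 0.57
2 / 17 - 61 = -1035 / 17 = -60.88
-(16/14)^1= -8/7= -1.14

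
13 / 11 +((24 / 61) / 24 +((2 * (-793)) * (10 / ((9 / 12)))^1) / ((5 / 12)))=-34053788 / 671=-50750.80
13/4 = 3.25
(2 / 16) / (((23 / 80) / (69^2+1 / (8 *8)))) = 1523525 / 736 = 2070.01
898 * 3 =2694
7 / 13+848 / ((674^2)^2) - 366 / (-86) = 34566419629107 / 7209936028399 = 4.79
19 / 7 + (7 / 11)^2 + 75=66167 / 847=78.12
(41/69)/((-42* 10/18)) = -41/1610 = -0.03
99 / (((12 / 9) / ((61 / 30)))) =6039 / 40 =150.98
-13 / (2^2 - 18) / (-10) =-13 / 140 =-0.09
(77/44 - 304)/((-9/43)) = 17329/12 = 1444.08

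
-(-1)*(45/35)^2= 81/49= 1.65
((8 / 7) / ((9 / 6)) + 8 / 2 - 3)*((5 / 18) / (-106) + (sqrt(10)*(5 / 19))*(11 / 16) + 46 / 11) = 2035*sqrt(10) / 6384 + 3245381 / 440748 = 8.37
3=3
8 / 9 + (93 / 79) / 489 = 103295 / 115893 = 0.89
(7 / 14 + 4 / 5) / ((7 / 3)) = 39 / 70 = 0.56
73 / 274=0.27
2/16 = 0.12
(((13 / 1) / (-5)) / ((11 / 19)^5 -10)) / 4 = 2476099 / 37846060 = 0.07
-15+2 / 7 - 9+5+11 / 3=-316 / 21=-15.05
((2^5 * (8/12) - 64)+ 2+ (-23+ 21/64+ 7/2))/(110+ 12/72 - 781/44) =-11489/17744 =-0.65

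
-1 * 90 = -90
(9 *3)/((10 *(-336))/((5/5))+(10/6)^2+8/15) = -1215/151051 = -0.01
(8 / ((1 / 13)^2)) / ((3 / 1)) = 1352 / 3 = 450.67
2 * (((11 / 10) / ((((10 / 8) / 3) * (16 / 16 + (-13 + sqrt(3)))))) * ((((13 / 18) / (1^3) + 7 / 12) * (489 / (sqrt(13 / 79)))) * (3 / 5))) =-21516 * sqrt(1027) / 1625 - 1793 * sqrt(3081) / 1625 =-485.57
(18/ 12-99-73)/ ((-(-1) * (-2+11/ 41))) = 13981/ 142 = 98.46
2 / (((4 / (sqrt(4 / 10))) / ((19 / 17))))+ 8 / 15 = 19*sqrt(10) / 170+ 8 / 15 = 0.89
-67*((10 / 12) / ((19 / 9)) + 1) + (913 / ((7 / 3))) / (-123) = -1053831 / 10906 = -96.63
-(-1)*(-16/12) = -1.33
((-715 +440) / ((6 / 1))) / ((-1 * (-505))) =-55 / 606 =-0.09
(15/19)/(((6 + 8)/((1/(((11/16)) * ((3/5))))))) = 200/1463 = 0.14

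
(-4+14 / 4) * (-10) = 5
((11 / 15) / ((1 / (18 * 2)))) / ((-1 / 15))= -396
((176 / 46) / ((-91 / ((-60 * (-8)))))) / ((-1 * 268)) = 10560 / 140231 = 0.08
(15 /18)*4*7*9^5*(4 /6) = 918540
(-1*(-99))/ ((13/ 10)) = 990/ 13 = 76.15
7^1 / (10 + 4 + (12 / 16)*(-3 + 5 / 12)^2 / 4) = 5376 / 11713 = 0.46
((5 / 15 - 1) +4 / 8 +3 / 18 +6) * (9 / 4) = 27 / 2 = 13.50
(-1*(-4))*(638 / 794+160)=643.21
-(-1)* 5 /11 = 5 /11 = 0.45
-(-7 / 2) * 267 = 1869 / 2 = 934.50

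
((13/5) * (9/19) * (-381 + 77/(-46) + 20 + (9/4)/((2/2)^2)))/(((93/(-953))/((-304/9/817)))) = -547742468/2912605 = -188.06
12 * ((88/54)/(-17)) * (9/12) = -44/51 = -0.86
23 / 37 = 0.62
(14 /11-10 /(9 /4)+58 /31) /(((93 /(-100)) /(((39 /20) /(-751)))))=-259480 /71449389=-0.00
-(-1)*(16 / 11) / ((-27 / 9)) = -16 / 33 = -0.48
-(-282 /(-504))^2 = -2209 /7056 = -0.31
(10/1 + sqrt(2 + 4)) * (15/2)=15 * sqrt(6)/2 + 75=93.37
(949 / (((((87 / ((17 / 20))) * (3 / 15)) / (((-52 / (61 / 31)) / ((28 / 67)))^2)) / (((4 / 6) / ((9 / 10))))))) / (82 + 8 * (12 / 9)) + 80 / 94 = 2765617157871095 / 1865349289062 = 1482.63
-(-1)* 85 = 85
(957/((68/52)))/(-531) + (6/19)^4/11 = -5940953393/4313494779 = -1.38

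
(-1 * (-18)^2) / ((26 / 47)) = -7614 / 13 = -585.69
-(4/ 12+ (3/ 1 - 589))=1757/ 3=585.67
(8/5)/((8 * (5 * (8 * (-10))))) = -1/2000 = -0.00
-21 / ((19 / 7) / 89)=-688.58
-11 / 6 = -1.83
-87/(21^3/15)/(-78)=145/80262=0.00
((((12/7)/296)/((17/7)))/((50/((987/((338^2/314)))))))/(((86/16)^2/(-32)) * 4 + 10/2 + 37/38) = 80755776/1474466623175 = 0.00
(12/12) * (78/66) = 13/11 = 1.18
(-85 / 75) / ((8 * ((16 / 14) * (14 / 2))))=-17 / 960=-0.02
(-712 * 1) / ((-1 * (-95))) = -7.49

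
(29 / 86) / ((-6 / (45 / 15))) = -29 / 172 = -0.17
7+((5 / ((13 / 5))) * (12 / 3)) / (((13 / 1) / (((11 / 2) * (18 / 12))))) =11.88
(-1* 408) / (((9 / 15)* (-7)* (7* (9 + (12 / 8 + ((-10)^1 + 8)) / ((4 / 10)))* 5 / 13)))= 7072 / 1519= 4.66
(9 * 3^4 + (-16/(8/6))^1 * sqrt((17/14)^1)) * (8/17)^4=2985984/83521 - 24576 * sqrt(238)/584647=35.10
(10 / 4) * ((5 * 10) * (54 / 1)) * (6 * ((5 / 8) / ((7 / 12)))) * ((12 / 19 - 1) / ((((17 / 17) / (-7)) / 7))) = 14883750 / 19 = 783355.26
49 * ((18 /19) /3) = 294 /19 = 15.47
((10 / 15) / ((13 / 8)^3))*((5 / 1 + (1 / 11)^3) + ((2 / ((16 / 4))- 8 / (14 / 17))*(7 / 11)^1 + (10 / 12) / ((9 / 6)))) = -3769856 / 78953589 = -0.05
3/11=0.27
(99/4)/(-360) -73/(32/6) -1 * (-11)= -441/160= -2.76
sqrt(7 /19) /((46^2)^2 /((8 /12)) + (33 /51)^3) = 4913 * sqrt(133) /626935653137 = 0.00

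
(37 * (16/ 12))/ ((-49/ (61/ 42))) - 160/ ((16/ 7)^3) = -5871997/ 395136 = -14.86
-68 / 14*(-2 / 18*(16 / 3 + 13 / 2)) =1207 / 189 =6.39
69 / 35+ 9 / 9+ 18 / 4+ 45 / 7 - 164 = -1501 / 10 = -150.10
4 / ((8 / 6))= 3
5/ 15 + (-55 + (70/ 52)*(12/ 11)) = -22822/ 429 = -53.20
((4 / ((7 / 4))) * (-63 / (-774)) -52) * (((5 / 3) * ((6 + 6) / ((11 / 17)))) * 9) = -6817680 / 473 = -14413.70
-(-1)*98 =98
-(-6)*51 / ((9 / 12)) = 408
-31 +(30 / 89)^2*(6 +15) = -226651 / 7921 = -28.61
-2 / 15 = -0.13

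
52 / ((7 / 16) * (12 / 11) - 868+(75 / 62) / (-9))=-212784 / 3550453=-0.06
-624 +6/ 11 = -6858/ 11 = -623.45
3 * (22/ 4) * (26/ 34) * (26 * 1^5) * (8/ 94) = 27.92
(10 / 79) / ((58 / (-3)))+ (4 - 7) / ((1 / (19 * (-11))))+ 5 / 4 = 628.24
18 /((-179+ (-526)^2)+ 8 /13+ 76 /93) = 21762 /334286605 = 0.00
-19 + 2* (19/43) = -779/43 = -18.12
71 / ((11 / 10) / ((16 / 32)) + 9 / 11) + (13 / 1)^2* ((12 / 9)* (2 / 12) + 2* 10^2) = 50588453 / 1494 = 33861.08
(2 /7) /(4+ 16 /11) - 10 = -2089 /210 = -9.95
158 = 158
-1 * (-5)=5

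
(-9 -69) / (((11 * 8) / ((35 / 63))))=-65 / 132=-0.49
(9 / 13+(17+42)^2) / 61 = 742 / 13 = 57.08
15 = 15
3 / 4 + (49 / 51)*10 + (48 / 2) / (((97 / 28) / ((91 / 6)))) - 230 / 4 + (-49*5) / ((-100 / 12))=8640431 / 98940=87.33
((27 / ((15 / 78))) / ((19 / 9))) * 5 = 6318 / 19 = 332.53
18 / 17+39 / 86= 2211 / 1462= 1.51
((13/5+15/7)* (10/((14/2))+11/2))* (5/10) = 8051/490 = 16.43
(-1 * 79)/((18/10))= -395/9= -43.89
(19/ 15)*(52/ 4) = 247/ 15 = 16.47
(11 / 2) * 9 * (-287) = -28413 / 2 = -14206.50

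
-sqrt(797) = -28.23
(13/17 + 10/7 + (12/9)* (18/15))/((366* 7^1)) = 37/24990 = 0.00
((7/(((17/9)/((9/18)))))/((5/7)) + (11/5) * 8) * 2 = 40.39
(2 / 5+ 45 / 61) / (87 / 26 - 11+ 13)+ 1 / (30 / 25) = 266107 / 254370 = 1.05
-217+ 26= -191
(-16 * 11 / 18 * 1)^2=7744 / 81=95.60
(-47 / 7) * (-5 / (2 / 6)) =705 / 7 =100.71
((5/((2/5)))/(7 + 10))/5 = 0.15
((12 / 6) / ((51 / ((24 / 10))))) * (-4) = -0.38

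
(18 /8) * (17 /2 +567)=1294.88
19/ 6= 3.17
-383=-383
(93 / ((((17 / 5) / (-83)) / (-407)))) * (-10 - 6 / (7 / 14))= -345579630 / 17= -20328213.53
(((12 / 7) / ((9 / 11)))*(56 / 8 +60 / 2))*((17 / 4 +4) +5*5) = 7733 / 3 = 2577.67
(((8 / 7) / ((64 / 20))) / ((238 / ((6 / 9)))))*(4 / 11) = 10 / 27489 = 0.00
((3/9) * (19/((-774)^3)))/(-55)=19/76507995960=0.00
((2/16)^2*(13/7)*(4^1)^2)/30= 13/840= 0.02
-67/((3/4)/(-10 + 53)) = -11524/3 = -3841.33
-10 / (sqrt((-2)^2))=-5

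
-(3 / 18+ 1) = -7 / 6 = -1.17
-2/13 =-0.15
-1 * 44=-44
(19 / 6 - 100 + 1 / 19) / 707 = -11033 / 80598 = -0.14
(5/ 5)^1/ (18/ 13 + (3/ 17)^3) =63869/ 88785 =0.72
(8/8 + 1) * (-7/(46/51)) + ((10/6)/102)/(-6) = -655567/42228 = -15.52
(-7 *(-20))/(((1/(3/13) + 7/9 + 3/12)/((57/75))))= 19152/965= 19.85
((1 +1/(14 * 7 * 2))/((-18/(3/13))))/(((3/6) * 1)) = -0.03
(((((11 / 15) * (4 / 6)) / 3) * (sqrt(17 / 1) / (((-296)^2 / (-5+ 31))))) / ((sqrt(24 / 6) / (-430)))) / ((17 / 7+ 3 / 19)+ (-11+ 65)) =-817817 * sqrt(17) / 4450936608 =-0.00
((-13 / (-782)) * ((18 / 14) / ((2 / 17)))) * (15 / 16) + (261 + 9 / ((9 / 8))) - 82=1928603 / 10304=187.17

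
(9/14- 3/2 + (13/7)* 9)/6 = 37/14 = 2.64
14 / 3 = 4.67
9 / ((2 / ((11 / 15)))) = 33 / 10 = 3.30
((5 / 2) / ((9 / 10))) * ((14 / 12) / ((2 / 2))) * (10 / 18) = 875 / 486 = 1.80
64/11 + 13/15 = 6.68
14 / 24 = 7 / 12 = 0.58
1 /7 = 0.14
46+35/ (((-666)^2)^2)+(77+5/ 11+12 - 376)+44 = -425356042143647/ 2164161176496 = -196.55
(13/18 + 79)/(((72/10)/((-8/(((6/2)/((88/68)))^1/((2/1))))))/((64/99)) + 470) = 1836800/10791621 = 0.17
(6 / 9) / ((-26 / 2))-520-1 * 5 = -20477 / 39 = -525.05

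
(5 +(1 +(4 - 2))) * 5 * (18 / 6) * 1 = 120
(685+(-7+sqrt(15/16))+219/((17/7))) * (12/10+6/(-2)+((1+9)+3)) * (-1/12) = -60942/85 - 7 * sqrt(15)/30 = -717.87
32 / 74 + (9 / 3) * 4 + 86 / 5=5482 / 185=29.63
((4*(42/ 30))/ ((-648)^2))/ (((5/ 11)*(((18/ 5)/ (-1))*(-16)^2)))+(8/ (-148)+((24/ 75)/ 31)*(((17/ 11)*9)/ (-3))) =-15549970407113/ 152580348518400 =-0.10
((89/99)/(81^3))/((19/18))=178/111071169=0.00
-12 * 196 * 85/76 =-49980/19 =-2630.53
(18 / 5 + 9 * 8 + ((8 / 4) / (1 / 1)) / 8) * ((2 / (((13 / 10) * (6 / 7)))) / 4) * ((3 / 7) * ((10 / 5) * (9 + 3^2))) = 13653 / 26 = 525.12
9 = 9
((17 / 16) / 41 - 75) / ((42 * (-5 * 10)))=49183 / 1377600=0.04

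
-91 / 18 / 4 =-91 / 72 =-1.26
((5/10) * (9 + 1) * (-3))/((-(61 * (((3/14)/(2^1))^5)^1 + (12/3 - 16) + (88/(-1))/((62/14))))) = -8002821120/17003384071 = -0.47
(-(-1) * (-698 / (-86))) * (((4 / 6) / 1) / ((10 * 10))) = 349 / 6450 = 0.05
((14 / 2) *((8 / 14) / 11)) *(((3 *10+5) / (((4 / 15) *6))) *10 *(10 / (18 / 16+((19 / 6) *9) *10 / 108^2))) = 34020000 / 49159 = 692.04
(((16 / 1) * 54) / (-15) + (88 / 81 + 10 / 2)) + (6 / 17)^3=-102412439 / 1989765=-51.47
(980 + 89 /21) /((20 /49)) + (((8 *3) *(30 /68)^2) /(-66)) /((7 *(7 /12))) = 22537253593 /9346260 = 2411.37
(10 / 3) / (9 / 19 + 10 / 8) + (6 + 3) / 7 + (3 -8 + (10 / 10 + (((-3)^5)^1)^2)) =162441652 / 2751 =59048.22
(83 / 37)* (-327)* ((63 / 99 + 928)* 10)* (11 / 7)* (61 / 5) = -33823928430 / 259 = -130594318.26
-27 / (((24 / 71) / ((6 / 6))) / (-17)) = 10863 / 8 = 1357.88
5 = 5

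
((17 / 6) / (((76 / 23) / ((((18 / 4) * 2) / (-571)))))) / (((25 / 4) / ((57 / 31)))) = -3519 / 885050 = -0.00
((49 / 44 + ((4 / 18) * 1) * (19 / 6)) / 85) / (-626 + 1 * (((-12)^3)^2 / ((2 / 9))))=127 / 79811633880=0.00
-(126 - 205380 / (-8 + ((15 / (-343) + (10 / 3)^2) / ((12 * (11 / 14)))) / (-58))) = -348417794214 / 13539349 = -25733.72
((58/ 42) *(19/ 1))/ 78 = 551/ 1638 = 0.34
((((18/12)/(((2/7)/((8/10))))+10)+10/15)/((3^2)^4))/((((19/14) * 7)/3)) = 446/623295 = 0.00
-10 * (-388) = 3880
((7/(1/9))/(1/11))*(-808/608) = -69993/76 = -920.96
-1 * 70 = -70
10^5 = 100000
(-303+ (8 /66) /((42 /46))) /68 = -209887 /47124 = -4.45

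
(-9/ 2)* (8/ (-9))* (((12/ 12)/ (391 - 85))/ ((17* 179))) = 2/ 465579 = 0.00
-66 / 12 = -11 / 2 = -5.50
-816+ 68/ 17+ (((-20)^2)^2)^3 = 4095999999999188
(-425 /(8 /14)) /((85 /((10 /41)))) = -175 /82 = -2.13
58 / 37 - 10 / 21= 848 / 777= 1.09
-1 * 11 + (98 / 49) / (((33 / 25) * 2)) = -338 / 33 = -10.24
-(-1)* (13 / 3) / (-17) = -13 / 51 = -0.25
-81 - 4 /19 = -1543 /19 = -81.21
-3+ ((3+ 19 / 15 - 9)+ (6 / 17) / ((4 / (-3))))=-4079 / 510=-8.00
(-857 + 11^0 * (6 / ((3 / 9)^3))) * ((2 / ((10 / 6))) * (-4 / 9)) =1112 / 3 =370.67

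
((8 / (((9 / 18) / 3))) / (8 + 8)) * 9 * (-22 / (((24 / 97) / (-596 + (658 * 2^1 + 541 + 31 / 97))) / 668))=-2022779484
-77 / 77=-1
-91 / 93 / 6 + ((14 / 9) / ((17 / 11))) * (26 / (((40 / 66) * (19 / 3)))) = 5997173 / 901170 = 6.65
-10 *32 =-320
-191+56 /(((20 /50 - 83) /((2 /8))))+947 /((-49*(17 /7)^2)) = -3315504 /17051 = -194.45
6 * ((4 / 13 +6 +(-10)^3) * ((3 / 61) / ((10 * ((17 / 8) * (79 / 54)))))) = -50225184 / 5324995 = -9.43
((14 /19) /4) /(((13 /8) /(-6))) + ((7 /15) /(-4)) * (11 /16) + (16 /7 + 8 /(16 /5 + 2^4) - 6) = -6735613 /1659840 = -4.06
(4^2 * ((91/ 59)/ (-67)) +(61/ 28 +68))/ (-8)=-7726877/ 885472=-8.73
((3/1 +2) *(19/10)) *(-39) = -741/2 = -370.50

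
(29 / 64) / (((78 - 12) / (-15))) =-145 / 1408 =-0.10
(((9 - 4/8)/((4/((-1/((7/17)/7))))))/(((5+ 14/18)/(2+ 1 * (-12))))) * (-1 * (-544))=442170/13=34013.08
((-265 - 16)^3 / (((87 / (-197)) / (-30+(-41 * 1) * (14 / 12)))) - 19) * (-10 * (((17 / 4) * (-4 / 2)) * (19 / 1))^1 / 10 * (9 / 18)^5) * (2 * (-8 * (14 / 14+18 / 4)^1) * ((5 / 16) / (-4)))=-36263296455224905 / 267264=-135683430822.05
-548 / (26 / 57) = -15618 / 13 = -1201.38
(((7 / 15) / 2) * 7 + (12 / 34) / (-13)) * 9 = 31947 / 2210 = 14.46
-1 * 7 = -7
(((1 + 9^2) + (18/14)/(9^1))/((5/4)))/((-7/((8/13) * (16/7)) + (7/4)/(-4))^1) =-58880/4851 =-12.14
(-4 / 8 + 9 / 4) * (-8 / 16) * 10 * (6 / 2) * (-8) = 210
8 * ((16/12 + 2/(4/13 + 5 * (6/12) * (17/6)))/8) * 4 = 22192/3459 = 6.42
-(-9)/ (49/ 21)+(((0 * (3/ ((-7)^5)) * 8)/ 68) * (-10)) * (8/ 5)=27/ 7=3.86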